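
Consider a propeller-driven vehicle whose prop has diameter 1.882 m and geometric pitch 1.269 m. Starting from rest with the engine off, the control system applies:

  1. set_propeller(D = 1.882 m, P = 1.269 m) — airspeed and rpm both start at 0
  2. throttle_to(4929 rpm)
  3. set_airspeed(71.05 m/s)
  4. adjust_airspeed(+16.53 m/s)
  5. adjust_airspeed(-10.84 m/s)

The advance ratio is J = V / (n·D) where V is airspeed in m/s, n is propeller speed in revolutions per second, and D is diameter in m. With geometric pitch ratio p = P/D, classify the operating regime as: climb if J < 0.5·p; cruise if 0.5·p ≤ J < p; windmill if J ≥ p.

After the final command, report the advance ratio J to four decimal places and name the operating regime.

J = 0.4964, regime = cruise

set_propeller: D = 1.882 m, P = 1.269 m (p = P/D = 0.674283); state ← (V=0, rpm=0)
throttle_to(4929): rpm ← 4929
set_airspeed(71.05): V ← 71.05 m/s
adjust_airspeed(+16.53): V ← 71.05 +16.53 = 87.58 m/s
adjust_airspeed(-10.84): V ← 87.58 -10.84 = 76.74 m/s
final state: V = 76.74 m/s, rpm = 4929 → n = rpm/60 = 82.150000 rev/s
J = V / (n·D) = 76.74 / (82.150000 × 1.882) = 0.496358
regime bands: climb J<0.3371 | cruise [0.3371, 0.6743) | windmill J≥0.6743
J = 0.4964 → cruise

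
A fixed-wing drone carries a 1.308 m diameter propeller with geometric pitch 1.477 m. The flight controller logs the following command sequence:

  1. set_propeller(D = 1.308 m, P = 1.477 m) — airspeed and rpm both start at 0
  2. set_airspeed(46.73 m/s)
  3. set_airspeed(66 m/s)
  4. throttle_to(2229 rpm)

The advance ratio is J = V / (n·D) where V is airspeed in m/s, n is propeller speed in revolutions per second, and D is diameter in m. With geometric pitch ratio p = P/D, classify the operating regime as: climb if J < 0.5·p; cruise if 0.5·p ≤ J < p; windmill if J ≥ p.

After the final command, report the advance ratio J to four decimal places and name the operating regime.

J = 1.3582, regime = windmill

set_propeller: D = 1.308 m, P = 1.477 m (p = P/D = 1.129205); state ← (V=0, rpm=0)
set_airspeed(46.73): V ← 46.73 m/s
set_airspeed(66): V ← 66 m/s
throttle_to(2229): rpm ← 2229
final state: V = 66 m/s, rpm = 2229 → n = rpm/60 = 37.150000 rev/s
J = V / (n·D) = 66 / (37.150000 × 1.308) = 1.358243
regime bands: climb J<0.5646 | cruise [0.5646, 1.1292) | windmill J≥1.1292
J = 1.3582 → windmill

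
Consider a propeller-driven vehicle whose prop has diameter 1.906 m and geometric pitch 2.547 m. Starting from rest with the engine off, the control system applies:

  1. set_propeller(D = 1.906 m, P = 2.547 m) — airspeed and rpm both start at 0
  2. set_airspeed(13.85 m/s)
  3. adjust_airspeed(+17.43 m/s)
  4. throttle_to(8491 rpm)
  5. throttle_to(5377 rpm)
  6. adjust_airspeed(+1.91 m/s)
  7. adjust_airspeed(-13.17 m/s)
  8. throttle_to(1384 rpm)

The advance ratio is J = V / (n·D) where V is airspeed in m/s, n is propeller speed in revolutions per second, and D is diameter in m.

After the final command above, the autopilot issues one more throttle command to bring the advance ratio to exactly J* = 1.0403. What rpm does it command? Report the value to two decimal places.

rpm = 605.81

set_propeller: D = 1.906 m, P = 2.547 m (p = P/D = 1.336306); state ← (V=0, rpm=0)
set_airspeed(13.85): V ← 13.85 m/s
adjust_airspeed(+17.43): V ← 13.85 +17.43 = 31.28 m/s
throttle_to(8491): rpm ← 8491
throttle_to(5377): rpm ← 5377
adjust_airspeed(+1.91): V ← 31.28 +1.91 = 33.19 m/s
adjust_airspeed(-13.17): V ← 33.19 -13.17 = 20.02 m/s
throttle_to(1384): rpm ← 1384
final state: V = 20.02 m/s, rpm = 1384 → n = rpm/60 = 23.066667 rev/s
target J* = 1.0403; solve J* = V/(n·D) for n: n = V/(J*·D) = 20.02/(1.0403 × 1.906) = 10.096773 rev/s
rpm = 60·n = 605.806360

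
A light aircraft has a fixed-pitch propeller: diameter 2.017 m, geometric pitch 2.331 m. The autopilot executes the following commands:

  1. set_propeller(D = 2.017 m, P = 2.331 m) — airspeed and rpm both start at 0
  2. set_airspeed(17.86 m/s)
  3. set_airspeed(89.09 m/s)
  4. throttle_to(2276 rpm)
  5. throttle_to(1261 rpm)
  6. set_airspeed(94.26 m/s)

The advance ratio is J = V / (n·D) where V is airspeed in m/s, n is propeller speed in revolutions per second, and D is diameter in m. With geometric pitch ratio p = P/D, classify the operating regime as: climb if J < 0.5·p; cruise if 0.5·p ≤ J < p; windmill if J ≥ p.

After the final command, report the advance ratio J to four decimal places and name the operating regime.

set_propeller: D = 2.017 m, P = 2.331 m (p = P/D = 1.155677); state ← (V=0, rpm=0)
set_airspeed(17.86): V ← 17.86 m/s
set_airspeed(89.09): V ← 89.09 m/s
throttle_to(2276): rpm ← 2276
throttle_to(1261): rpm ← 1261
set_airspeed(94.26): V ← 94.26 m/s
final state: V = 94.26 m/s, rpm = 1261 → n = rpm/60 = 21.016667 rev/s
J = V / (n·D) = 94.26 / (21.016667 × 2.017) = 2.223605
regime bands: climb J<0.5778 | cruise [0.5778, 1.1557) | windmill J≥1.1557
J = 2.2236 → windmill

J = 2.2236, regime = windmill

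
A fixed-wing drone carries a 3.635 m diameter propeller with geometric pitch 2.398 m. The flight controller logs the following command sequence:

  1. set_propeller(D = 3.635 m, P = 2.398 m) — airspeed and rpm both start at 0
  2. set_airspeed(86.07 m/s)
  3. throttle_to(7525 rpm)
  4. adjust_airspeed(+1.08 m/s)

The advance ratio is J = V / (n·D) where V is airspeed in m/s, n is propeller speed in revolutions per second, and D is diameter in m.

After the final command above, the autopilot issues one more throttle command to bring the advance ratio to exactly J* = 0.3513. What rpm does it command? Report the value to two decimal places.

rpm = 4094.83

set_propeller: D = 3.635 m, P = 2.398 m (p = P/D = 0.659697); state ← (V=0, rpm=0)
set_airspeed(86.07): V ← 86.07 m/s
throttle_to(7525): rpm ← 7525
adjust_airspeed(+1.08): V ← 86.07 +1.08 = 87.15 m/s
final state: V = 87.15 m/s, rpm = 7525 → n = rpm/60 = 125.416667 rev/s
target J* = 0.3513; solve J* = V/(n·D) for n: n = V/(J*·D) = 87.15/(0.3513 × 3.635) = 68.247198 rev/s
rpm = 60·n = 4094.831890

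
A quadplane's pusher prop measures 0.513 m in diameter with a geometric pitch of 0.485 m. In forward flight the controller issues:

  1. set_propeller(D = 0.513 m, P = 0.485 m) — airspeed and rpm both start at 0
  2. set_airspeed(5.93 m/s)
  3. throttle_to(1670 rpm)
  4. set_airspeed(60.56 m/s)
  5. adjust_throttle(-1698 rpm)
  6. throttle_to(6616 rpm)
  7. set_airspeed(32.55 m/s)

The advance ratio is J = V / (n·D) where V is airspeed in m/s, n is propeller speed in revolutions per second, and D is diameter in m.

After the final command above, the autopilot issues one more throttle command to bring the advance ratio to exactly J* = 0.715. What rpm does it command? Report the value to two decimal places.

set_propeller: D = 0.513 m, P = 0.485 m (p = P/D = 0.945419); state ← (V=0, rpm=0)
set_airspeed(5.93): V ← 5.93 m/s
throttle_to(1670): rpm ← 1670
set_airspeed(60.56): V ← 60.56 m/s
adjust_throttle(-1698): rpm ← 1670 -1698 = -28
throttle_to(6616): rpm ← 6616
set_airspeed(32.55): V ← 32.55 m/s
final state: V = 32.55 m/s, rpm = 6616 → n = rpm/60 = 110.266667 rev/s
target J* = 0.715; solve J* = V/(n·D) for n: n = V/(J*·D) = 32.55/(0.715 × 0.513) = 88.741668 rev/s
rpm = 60·n = 5324.500061

rpm = 5324.50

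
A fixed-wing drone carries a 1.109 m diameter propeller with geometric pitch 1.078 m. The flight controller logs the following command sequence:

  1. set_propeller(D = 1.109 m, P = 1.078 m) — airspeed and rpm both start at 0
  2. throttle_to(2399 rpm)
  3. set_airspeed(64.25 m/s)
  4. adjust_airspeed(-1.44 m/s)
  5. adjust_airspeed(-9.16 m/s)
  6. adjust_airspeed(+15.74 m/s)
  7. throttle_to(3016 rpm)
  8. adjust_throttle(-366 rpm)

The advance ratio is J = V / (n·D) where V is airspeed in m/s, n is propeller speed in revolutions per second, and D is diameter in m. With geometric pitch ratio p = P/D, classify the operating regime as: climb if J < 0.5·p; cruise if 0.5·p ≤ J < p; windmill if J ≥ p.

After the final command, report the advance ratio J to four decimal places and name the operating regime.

J = 1.4167, regime = windmill

set_propeller: D = 1.109 m, P = 1.078 m (p = P/D = 0.972047); state ← (V=0, rpm=0)
throttle_to(2399): rpm ← 2399
set_airspeed(64.25): V ← 64.25 m/s
adjust_airspeed(-1.44): V ← 64.25 -1.44 = 62.81 m/s
adjust_airspeed(-9.16): V ← 62.81 -9.16 = 53.65 m/s
adjust_airspeed(+15.74): V ← 53.65 +15.74 = 69.39 m/s
throttle_to(3016): rpm ← 3016
adjust_throttle(-366): rpm ← 3016 -366 = 2650
final state: V = 69.39 m/s, rpm = 2650 → n = rpm/60 = 44.166667 rev/s
J = V / (n·D) = 69.39 / (44.166667 × 1.109) = 1.416677
regime bands: climb J<0.4860 | cruise [0.4860, 0.9720) | windmill J≥0.9720
J = 1.4167 → windmill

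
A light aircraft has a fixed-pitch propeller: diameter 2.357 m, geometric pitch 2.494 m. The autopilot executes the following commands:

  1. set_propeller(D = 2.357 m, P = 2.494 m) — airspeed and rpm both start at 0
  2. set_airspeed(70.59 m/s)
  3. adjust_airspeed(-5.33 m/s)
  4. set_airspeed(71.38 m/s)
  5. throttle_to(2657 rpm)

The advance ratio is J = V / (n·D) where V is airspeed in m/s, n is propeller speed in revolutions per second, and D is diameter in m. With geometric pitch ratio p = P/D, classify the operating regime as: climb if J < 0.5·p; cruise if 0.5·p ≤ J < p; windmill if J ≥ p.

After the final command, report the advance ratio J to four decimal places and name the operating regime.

J = 0.6839, regime = cruise

set_propeller: D = 2.357 m, P = 2.494 m (p = P/D = 1.058125); state ← (V=0, rpm=0)
set_airspeed(70.59): V ← 70.59 m/s
adjust_airspeed(-5.33): V ← 70.59 -5.33 = 65.26 m/s
set_airspeed(71.38): V ← 71.38 m/s
throttle_to(2657): rpm ← 2657
final state: V = 71.38 m/s, rpm = 2657 → n = rpm/60 = 44.283333 rev/s
J = V / (n·D) = 71.38 / (44.283333 × 2.357) = 0.683875
regime bands: climb J<0.5291 | cruise [0.5291, 1.0581) | windmill J≥1.0581
J = 0.6839 → cruise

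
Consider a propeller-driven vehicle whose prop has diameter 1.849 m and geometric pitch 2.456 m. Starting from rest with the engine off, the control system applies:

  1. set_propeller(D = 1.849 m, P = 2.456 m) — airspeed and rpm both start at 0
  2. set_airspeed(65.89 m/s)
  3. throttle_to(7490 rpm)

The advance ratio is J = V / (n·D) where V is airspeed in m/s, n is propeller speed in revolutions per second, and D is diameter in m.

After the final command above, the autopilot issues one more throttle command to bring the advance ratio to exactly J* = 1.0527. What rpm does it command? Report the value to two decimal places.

set_propeller: D = 1.849 m, P = 2.456 m (p = P/D = 1.328286); state ← (V=0, rpm=0)
set_airspeed(65.89): V ← 65.89 m/s
throttle_to(7490): rpm ← 7490
final state: V = 65.89 m/s, rpm = 7490 → n = rpm/60 = 124.833333 rev/s
target J* = 1.0527; solve J* = V/(n·D) for n: n = V/(J*·D) = 65.89/(1.0527 × 1.849) = 33.851504 rev/s
rpm = 60·n = 2031.090261

rpm = 2031.09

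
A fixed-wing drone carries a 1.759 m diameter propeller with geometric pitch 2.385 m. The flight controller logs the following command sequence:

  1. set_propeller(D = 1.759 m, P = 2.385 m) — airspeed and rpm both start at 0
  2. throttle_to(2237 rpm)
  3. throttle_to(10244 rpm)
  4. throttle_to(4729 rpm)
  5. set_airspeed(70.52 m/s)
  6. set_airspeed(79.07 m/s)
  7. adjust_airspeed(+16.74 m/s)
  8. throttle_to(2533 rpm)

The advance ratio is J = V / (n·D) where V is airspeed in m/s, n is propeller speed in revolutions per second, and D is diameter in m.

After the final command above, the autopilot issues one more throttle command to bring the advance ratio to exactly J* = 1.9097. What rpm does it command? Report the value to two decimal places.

rpm = 1711.32

set_propeller: D = 1.759 m, P = 2.385 m (p = P/D = 1.355884); state ← (V=0, rpm=0)
throttle_to(2237): rpm ← 2237
throttle_to(10244): rpm ← 10244
throttle_to(4729): rpm ← 4729
set_airspeed(70.52): V ← 70.52 m/s
set_airspeed(79.07): V ← 79.07 m/s
adjust_airspeed(+16.74): V ← 79.07 +16.74 = 95.81 m/s
throttle_to(2533): rpm ← 2533
final state: V = 95.81 m/s, rpm = 2533 → n = rpm/60 = 42.216667 rev/s
target J* = 1.9097; solve J* = V/(n·D) for n: n = V/(J*·D) = 95.81/(1.9097 × 1.759) = 28.521992 rev/s
rpm = 60·n = 1711.319516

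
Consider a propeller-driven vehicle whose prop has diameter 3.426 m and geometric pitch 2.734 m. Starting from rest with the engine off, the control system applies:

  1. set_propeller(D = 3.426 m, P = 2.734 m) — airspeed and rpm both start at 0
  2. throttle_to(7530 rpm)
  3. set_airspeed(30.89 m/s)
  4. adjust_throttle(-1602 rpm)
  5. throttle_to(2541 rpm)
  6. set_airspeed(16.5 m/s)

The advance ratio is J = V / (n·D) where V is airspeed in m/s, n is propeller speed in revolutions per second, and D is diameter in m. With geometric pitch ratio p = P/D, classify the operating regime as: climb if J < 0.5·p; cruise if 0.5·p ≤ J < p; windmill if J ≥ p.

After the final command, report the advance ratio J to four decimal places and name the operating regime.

set_propeller: D = 3.426 m, P = 2.734 m (p = P/D = 0.798015); state ← (V=0, rpm=0)
throttle_to(7530): rpm ← 7530
set_airspeed(30.89): V ← 30.89 m/s
adjust_throttle(-1602): rpm ← 7530 -1602 = 5928
throttle_to(2541): rpm ← 2541
set_airspeed(16.5): V ← 16.5 m/s
final state: V = 16.5 m/s, rpm = 2541 → n = rpm/60 = 42.350000 rev/s
J = V / (n·D) = 16.5 / (42.350000 × 3.426) = 0.113722
regime bands: climb J<0.3990 | cruise [0.3990, 0.7980) | windmill J≥0.7980
J = 0.1137 → climb

J = 0.1137, regime = climb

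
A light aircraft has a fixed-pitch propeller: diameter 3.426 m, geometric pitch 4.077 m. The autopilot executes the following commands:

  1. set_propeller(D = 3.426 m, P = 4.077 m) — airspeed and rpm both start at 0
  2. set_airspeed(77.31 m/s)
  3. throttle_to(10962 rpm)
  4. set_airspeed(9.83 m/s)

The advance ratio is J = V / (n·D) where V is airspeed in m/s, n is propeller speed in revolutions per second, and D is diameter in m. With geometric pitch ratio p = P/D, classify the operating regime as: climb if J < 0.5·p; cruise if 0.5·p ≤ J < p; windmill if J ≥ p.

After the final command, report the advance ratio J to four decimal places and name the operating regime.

set_propeller: D = 3.426 m, P = 4.077 m (p = P/D = 1.190018); state ← (V=0, rpm=0)
set_airspeed(77.31): V ← 77.31 m/s
throttle_to(10962): rpm ← 10962
set_airspeed(9.83): V ← 9.83 m/s
final state: V = 9.83 m/s, rpm = 10962 → n = rpm/60 = 182.700000 rev/s
J = V / (n·D) = 9.83 / (182.700000 × 3.426) = 0.015705
regime bands: climb J<0.5950 | cruise [0.5950, 1.1900) | windmill J≥1.1900
J = 0.0157 → climb

J = 0.0157, regime = climb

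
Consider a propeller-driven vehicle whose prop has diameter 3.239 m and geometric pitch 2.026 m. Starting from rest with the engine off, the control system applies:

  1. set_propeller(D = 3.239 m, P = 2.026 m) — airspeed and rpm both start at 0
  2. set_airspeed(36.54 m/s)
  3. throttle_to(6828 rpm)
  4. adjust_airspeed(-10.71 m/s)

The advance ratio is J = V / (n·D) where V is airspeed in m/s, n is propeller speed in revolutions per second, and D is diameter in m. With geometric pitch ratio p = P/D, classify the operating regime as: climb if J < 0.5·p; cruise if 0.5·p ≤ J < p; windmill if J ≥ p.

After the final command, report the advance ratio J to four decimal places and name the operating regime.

J = 0.0701, regime = climb

set_propeller: D = 3.239 m, P = 2.026 m (p = P/D = 0.625502); state ← (V=0, rpm=0)
set_airspeed(36.54): V ← 36.54 m/s
throttle_to(6828): rpm ← 6828
adjust_airspeed(-10.71): V ← 36.54 -10.71 = 25.83 m/s
final state: V = 25.83 m/s, rpm = 6828 → n = rpm/60 = 113.800000 rev/s
J = V / (n·D) = 25.83 / (113.800000 × 3.239) = 0.070076
regime bands: climb J<0.3128 | cruise [0.3128, 0.6255) | windmill J≥0.6255
J = 0.0701 → climb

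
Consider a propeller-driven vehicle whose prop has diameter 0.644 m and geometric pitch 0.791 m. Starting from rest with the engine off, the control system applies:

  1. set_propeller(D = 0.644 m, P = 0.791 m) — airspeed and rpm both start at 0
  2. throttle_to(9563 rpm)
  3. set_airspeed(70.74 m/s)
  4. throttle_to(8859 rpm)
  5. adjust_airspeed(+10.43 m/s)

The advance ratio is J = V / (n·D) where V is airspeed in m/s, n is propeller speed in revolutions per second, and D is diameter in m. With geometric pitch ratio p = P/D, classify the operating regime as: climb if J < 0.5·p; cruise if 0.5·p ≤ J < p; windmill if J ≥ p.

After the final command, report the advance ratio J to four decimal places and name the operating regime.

set_propeller: D = 0.644 m, P = 0.791 m (p = P/D = 1.228261); state ← (V=0, rpm=0)
throttle_to(9563): rpm ← 9563
set_airspeed(70.74): V ← 70.74 m/s
throttle_to(8859): rpm ← 8859
adjust_airspeed(+10.43): V ← 70.74 +10.43 = 81.17 m/s
final state: V = 81.17 m/s, rpm = 8859 → n = rpm/60 = 147.650000 rev/s
J = V / (n·D) = 81.17 / (147.650000 × 0.644) = 0.853643
regime bands: climb J<0.6141 | cruise [0.6141, 1.2283) | windmill J≥1.2283
J = 0.8536 → cruise

J = 0.8536, regime = cruise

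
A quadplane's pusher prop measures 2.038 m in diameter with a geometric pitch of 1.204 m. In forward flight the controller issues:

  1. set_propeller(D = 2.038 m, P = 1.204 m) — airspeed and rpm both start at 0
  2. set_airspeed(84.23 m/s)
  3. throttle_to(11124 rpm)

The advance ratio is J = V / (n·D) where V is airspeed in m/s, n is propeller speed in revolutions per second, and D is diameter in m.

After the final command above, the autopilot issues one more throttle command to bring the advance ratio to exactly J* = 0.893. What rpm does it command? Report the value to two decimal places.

set_propeller: D = 2.038 m, P = 1.204 m (p = P/D = 0.590775); state ← (V=0, rpm=0)
set_airspeed(84.23): V ← 84.23 m/s
throttle_to(11124): rpm ← 11124
final state: V = 84.23 m/s, rpm = 11124 → n = rpm/60 = 185.400000 rev/s
target J* = 0.893; solve J* = V/(n·D) for n: n = V/(J*·D) = 84.23/(0.893 × 2.038) = 46.281898 rev/s
rpm = 60·n = 2776.913888

rpm = 2776.91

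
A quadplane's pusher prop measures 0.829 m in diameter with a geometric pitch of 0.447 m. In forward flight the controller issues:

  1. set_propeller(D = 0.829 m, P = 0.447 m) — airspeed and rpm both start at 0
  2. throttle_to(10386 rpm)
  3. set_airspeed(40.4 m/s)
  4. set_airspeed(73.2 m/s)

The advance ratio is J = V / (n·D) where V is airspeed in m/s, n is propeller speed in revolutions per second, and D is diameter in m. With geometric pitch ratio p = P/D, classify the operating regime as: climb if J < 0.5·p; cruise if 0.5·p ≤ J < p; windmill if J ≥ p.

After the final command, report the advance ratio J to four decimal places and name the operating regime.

set_propeller: D = 0.829 m, P = 0.447 m (p = P/D = 0.539204); state ← (V=0, rpm=0)
throttle_to(10386): rpm ← 10386
set_airspeed(40.4): V ← 40.4 m/s
set_airspeed(73.2): V ← 73.2 m/s
final state: V = 73.2 m/s, rpm = 10386 → n = rpm/60 = 173.100000 rev/s
J = V / (n·D) = 73.2 / (173.100000 × 0.829) = 0.510105
regime bands: climb J<0.2696 | cruise [0.2696, 0.5392) | windmill J≥0.5392
J = 0.5101 → cruise

J = 0.5101, regime = cruise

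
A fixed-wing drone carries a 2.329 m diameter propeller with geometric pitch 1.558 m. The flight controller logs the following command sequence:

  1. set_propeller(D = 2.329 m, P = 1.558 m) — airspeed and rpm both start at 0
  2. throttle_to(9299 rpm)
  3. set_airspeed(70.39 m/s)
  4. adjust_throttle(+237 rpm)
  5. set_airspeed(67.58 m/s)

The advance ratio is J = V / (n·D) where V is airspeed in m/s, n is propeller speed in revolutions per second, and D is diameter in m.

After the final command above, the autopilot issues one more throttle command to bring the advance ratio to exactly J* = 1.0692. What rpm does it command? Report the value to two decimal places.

rpm = 1628.32

set_propeller: D = 2.329 m, P = 1.558 m (p = P/D = 0.668957); state ← (V=0, rpm=0)
throttle_to(9299): rpm ← 9299
set_airspeed(70.39): V ← 70.39 m/s
adjust_throttle(+237): rpm ← 9299 +237 = 9536
set_airspeed(67.58): V ← 67.58 m/s
final state: V = 67.58 m/s, rpm = 9536 → n = rpm/60 = 158.933333 rev/s
target J* = 1.0692; solve J* = V/(n·D) for n: n = V/(J*·D) = 67.58/(1.0692 × 2.329) = 27.138744 rev/s
rpm = 60·n = 1628.324657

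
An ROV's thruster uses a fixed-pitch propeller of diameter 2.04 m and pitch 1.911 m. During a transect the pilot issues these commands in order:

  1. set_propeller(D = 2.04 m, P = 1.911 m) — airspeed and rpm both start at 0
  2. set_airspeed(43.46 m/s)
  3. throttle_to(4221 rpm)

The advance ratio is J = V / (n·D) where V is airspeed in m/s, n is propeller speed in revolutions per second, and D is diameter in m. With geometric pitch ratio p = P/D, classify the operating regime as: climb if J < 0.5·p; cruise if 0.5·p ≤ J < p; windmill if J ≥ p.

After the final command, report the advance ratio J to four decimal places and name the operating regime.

J = 0.3028, regime = climb

set_propeller: D = 2.04 m, P = 1.911 m (p = P/D = 0.936765); state ← (V=0, rpm=0)
set_airspeed(43.46): V ← 43.46 m/s
throttle_to(4221): rpm ← 4221
final state: V = 43.46 m/s, rpm = 4221 → n = rpm/60 = 70.350000 rev/s
J = V / (n·D) = 43.46 / (70.350000 × 2.04) = 0.302828
regime bands: climb J<0.4684 | cruise [0.4684, 0.9368) | windmill J≥0.9368
J = 0.3028 → climb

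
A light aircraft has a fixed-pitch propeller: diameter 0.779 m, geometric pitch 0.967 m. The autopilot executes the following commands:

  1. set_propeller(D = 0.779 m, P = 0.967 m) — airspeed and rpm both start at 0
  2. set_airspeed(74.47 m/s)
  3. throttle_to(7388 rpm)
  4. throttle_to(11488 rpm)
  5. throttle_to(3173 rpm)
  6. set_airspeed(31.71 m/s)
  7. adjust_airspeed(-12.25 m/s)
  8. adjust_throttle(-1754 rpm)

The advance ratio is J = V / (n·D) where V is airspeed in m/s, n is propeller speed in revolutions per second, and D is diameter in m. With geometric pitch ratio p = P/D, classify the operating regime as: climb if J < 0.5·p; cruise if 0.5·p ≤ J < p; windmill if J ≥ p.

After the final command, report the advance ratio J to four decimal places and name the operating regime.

set_propeller: D = 0.779 m, P = 0.967 m (p = P/D = 1.241335); state ← (V=0, rpm=0)
set_airspeed(74.47): V ← 74.47 m/s
throttle_to(7388): rpm ← 7388
throttle_to(11488): rpm ← 11488
throttle_to(3173): rpm ← 3173
set_airspeed(31.71): V ← 31.71 m/s
adjust_airspeed(-12.25): V ← 31.71 -12.25 = 19.46 m/s
adjust_throttle(-1754): rpm ← 3173 -1754 = 1419
final state: V = 19.46 m/s, rpm = 1419 → n = rpm/60 = 23.650000 rev/s
J = V / (n·D) = 19.46 / (23.650000 × 0.779) = 1.056268
regime bands: climb J<0.6207 | cruise [0.6207, 1.2413) | windmill J≥1.2413
J = 1.0563 → cruise

J = 1.0563, regime = cruise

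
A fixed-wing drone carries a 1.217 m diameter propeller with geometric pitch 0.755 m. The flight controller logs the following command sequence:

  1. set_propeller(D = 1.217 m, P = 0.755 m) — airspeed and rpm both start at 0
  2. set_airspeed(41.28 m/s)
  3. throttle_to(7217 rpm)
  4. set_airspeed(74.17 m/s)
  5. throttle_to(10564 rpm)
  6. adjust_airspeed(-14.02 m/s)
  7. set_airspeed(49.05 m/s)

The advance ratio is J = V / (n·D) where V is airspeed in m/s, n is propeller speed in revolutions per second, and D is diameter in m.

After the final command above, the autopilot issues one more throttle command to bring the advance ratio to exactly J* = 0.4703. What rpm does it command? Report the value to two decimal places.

set_propeller: D = 1.217 m, P = 0.755 m (p = P/D = 0.620378); state ← (V=0, rpm=0)
set_airspeed(41.28): V ← 41.28 m/s
throttle_to(7217): rpm ← 7217
set_airspeed(74.17): V ← 74.17 m/s
throttle_to(10564): rpm ← 10564
adjust_airspeed(-14.02): V ← 74.17 -14.02 = 60.15 m/s
set_airspeed(49.05): V ← 49.05 m/s
final state: V = 49.05 m/s, rpm = 10564 → n = rpm/60 = 176.066667 rev/s
target J* = 0.4703; solve J* = V/(n·D) for n: n = V/(J*·D) = 49.05/(0.4703 × 1.217) = 85.698546 rev/s
rpm = 60·n = 5141.912774

rpm = 5141.91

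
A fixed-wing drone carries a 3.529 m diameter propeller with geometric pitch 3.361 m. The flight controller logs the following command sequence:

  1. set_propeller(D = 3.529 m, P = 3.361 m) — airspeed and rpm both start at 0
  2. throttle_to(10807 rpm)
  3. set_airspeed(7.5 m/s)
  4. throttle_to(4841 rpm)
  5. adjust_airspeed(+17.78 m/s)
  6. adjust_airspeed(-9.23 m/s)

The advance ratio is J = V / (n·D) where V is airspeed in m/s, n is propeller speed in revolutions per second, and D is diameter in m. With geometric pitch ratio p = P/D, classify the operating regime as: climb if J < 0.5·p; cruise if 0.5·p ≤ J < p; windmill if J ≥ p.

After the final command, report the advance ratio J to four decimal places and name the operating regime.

J = 0.0564, regime = climb

set_propeller: D = 3.529 m, P = 3.361 m (p = P/D = 0.952394); state ← (V=0, rpm=0)
throttle_to(10807): rpm ← 10807
set_airspeed(7.5): V ← 7.5 m/s
throttle_to(4841): rpm ← 4841
adjust_airspeed(+17.78): V ← 7.5 +17.78 = 25.28 m/s
adjust_airspeed(-9.23): V ← 25.28 -9.23 = 16.05 m/s
final state: V = 16.05 m/s, rpm = 4841 → n = rpm/60 = 80.683333 rev/s
J = V / (n·D) = 16.05 / (80.683333 × 3.529) = 0.056369
regime bands: climb J<0.4762 | cruise [0.4762, 0.9524) | windmill J≥0.9524
J = 0.0564 → climb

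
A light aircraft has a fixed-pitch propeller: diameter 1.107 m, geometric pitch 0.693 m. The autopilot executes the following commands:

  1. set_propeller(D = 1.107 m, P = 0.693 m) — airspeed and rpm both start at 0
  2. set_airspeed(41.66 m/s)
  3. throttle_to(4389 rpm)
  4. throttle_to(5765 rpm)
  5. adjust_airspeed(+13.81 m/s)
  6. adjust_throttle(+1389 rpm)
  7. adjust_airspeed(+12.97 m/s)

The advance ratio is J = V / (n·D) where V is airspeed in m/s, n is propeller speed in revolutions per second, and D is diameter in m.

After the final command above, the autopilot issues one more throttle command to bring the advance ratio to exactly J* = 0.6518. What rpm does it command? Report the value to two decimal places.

set_propeller: D = 1.107 m, P = 0.693 m (p = P/D = 0.626016); state ← (V=0, rpm=0)
set_airspeed(41.66): V ← 41.66 m/s
throttle_to(4389): rpm ← 4389
throttle_to(5765): rpm ← 5765
adjust_airspeed(+13.81): V ← 41.66 +13.81 = 55.47 m/s
adjust_throttle(+1389): rpm ← 5765 +1389 = 7154
adjust_airspeed(+12.97): V ← 55.47 +12.97 = 68.44 m/s
final state: V = 68.44 m/s, rpm = 7154 → n = rpm/60 = 119.233333 rev/s
target J* = 0.6518; solve J* = V/(n·D) for n: n = V/(J*·D) = 68.44/(0.6518 × 1.107) = 94.852334 rev/s
rpm = 60·n = 5691.140066

rpm = 5691.14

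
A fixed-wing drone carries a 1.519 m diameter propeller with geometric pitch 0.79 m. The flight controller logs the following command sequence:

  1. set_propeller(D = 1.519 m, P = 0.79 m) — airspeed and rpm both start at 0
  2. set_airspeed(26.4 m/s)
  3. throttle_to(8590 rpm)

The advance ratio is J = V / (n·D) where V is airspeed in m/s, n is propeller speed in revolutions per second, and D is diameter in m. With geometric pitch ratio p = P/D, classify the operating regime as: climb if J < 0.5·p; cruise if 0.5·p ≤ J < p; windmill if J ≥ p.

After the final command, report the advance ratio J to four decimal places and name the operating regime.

set_propeller: D = 1.519 m, P = 0.79 m (p = P/D = 0.520079); state ← (V=0, rpm=0)
set_airspeed(26.4): V ← 26.4 m/s
throttle_to(8590): rpm ← 8590
final state: V = 26.4 m/s, rpm = 8590 → n = rpm/60 = 143.166667 rev/s
J = V / (n·D) = 26.4 / (143.166667 × 1.519) = 0.121396
regime bands: climb J<0.2600 | cruise [0.2600, 0.5201) | windmill J≥0.5201
J = 0.1214 → climb

J = 0.1214, regime = climb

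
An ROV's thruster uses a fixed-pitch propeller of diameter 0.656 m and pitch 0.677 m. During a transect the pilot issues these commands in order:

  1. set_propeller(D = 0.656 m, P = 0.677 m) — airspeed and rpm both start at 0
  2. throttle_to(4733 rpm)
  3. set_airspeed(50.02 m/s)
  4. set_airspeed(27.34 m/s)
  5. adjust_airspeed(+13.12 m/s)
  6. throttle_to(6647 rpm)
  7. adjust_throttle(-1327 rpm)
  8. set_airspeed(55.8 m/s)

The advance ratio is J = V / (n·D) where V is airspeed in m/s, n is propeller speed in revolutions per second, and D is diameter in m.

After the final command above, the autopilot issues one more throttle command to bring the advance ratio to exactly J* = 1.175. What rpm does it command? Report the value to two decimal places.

set_propeller: D = 0.656 m, P = 0.677 m (p = P/D = 1.032012); state ← (V=0, rpm=0)
throttle_to(4733): rpm ← 4733
set_airspeed(50.02): V ← 50.02 m/s
set_airspeed(27.34): V ← 27.34 m/s
adjust_airspeed(+13.12): V ← 27.34 +13.12 = 40.46 m/s
throttle_to(6647): rpm ← 6647
adjust_throttle(-1327): rpm ← 6647 -1327 = 5320
set_airspeed(55.8): V ← 55.8 m/s
final state: V = 55.8 m/s, rpm = 5320 → n = rpm/60 = 88.666667 rev/s
target J* = 1.175; solve J* = V/(n·D) for n: n = V/(J*·D) = 55.8/(1.175 × 0.656) = 72.392320 rev/s
rpm = 60·n = 4343.539180

rpm = 4343.54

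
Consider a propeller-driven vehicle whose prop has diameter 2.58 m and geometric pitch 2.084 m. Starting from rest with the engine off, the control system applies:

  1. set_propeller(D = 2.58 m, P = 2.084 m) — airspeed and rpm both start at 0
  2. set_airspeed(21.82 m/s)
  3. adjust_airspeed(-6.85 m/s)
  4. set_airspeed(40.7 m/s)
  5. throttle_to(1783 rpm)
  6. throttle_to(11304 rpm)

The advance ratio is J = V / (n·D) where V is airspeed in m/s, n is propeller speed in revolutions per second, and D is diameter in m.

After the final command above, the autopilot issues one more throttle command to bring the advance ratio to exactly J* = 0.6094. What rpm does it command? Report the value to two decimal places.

set_propeller: D = 2.58 m, P = 2.084 m (p = P/D = 0.807752); state ← (V=0, rpm=0)
set_airspeed(21.82): V ← 21.82 m/s
adjust_airspeed(-6.85): V ← 21.82 -6.85 = 14.97 m/s
set_airspeed(40.7): V ← 40.7 m/s
throttle_to(1783): rpm ← 1783
throttle_to(11304): rpm ← 11304
final state: V = 40.7 m/s, rpm = 11304 → n = rpm/60 = 188.400000 rev/s
target J* = 0.6094; solve J* = V/(n·D) for n: n = V/(J*·D) = 40.7/(0.6094 × 2.58) = 25.886436 rev/s
rpm = 60·n = 1553.186130

rpm = 1553.19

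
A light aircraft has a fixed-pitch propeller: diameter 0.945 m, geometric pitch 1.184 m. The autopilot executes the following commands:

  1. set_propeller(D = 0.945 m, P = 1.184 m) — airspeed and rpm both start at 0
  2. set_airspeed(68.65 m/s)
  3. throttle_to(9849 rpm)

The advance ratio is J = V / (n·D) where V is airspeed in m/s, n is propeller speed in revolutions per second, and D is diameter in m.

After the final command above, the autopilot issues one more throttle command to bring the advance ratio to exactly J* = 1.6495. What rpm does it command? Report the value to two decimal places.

rpm = 2642.46

set_propeller: D = 0.945 m, P = 1.184 m (p = P/D = 1.252910); state ← (V=0, rpm=0)
set_airspeed(68.65): V ← 68.65 m/s
throttle_to(9849): rpm ← 9849
final state: V = 68.65 m/s, rpm = 9849 → n = rpm/60 = 164.150000 rev/s
target J* = 1.6495; solve J* = V/(n·D) for n: n = V/(J*·D) = 68.65/(1.6495 × 0.945) = 44.040923 rev/s
rpm = 60·n = 2642.455386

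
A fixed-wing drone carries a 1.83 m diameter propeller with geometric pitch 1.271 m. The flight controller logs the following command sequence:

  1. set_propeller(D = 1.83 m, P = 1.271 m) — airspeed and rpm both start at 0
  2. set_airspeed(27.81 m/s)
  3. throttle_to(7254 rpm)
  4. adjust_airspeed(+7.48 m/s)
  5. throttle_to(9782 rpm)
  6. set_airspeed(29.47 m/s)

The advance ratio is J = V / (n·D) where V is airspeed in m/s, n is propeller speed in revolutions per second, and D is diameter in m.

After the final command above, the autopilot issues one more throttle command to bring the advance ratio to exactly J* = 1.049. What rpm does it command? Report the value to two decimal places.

set_propeller: D = 1.83 m, P = 1.271 m (p = P/D = 0.694536); state ← (V=0, rpm=0)
set_airspeed(27.81): V ← 27.81 m/s
throttle_to(7254): rpm ← 7254
adjust_airspeed(+7.48): V ← 27.81 +7.48 = 35.29 m/s
throttle_to(9782): rpm ← 9782
set_airspeed(29.47): V ← 29.47 m/s
final state: V = 29.47 m/s, rpm = 9782 → n = rpm/60 = 163.033333 rev/s
target J* = 1.049; solve J* = V/(n·D) for n: n = V/(J*·D) = 29.47/(1.049 × 1.83) = 15.351597 rev/s
rpm = 60·n = 921.095813

rpm = 921.10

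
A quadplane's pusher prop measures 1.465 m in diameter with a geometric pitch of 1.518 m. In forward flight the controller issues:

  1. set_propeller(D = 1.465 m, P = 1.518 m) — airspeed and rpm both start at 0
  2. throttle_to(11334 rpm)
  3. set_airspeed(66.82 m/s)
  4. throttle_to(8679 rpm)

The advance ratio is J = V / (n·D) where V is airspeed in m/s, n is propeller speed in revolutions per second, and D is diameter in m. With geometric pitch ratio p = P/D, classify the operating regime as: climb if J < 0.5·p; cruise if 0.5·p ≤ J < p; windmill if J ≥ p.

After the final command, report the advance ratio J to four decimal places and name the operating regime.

J = 0.3153, regime = climb

set_propeller: D = 1.465 m, P = 1.518 m (p = P/D = 1.036177); state ← (V=0, rpm=0)
throttle_to(11334): rpm ← 11334
set_airspeed(66.82): V ← 66.82 m/s
throttle_to(8679): rpm ← 8679
final state: V = 66.82 m/s, rpm = 8679 → n = rpm/60 = 144.650000 rev/s
J = V / (n·D) = 66.82 / (144.650000 × 1.465) = 0.315319
regime bands: climb J<0.5181 | cruise [0.5181, 1.0362) | windmill J≥1.0362
J = 0.3153 → climb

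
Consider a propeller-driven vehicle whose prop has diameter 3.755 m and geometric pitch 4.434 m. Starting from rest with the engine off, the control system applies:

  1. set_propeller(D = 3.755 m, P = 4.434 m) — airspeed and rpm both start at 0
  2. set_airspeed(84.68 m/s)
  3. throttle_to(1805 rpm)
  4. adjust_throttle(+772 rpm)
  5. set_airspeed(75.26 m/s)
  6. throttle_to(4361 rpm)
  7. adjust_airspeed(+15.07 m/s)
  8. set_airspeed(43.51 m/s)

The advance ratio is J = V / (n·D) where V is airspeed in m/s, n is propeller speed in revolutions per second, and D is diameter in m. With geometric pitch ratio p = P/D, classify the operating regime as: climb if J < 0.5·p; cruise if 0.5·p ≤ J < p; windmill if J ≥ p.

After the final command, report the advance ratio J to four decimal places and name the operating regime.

set_propeller: D = 3.755 m, P = 4.434 m (p = P/D = 1.180826); state ← (V=0, rpm=0)
set_airspeed(84.68): V ← 84.68 m/s
throttle_to(1805): rpm ← 1805
adjust_throttle(+772): rpm ← 1805 +772 = 2577
set_airspeed(75.26): V ← 75.26 m/s
throttle_to(4361): rpm ← 4361
adjust_airspeed(+15.07): V ← 75.26 +15.07 = 90.33 m/s
set_airspeed(43.51): V ← 43.51 m/s
final state: V = 43.51 m/s, rpm = 4361 → n = rpm/60 = 72.683333 rev/s
J = V / (n·D) = 43.51 / (72.683333 × 3.755) = 0.159421
regime bands: climb J<0.5904 | cruise [0.5904, 1.1808) | windmill J≥1.1808
J = 0.1594 → climb

J = 0.1594, regime = climb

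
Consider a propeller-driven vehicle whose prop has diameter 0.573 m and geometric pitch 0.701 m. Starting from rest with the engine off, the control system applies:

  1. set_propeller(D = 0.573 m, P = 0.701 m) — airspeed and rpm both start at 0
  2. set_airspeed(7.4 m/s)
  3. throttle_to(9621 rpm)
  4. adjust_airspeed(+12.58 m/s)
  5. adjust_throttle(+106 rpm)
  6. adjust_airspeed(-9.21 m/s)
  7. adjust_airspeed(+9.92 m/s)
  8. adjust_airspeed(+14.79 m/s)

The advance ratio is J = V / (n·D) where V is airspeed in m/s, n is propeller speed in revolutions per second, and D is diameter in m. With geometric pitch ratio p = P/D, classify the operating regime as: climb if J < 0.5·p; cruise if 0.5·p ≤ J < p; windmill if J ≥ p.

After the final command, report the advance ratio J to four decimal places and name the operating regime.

set_propeller: D = 0.573 m, P = 0.701 m (p = P/D = 1.223386); state ← (V=0, rpm=0)
set_airspeed(7.4): V ← 7.4 m/s
throttle_to(9621): rpm ← 9621
adjust_airspeed(+12.58): V ← 7.4 +12.58 = 19.98 m/s
adjust_throttle(+106): rpm ← 9621 +106 = 9727
adjust_airspeed(-9.21): V ← 19.98 -9.21 = 10.77 m/s
adjust_airspeed(+9.92): V ← 10.77 +9.92 = 20.69 m/s
adjust_airspeed(+14.79): V ← 20.69 +14.79 = 35.48 m/s
final state: V = 35.48 m/s, rpm = 9727 → n = rpm/60 = 162.116667 rev/s
J = V / (n·D) = 35.48 / (162.116667 × 0.573) = 0.381945
regime bands: climb J<0.6117 | cruise [0.6117, 1.2234) | windmill J≥1.2234
J = 0.3819 → climb

J = 0.3819, regime = climb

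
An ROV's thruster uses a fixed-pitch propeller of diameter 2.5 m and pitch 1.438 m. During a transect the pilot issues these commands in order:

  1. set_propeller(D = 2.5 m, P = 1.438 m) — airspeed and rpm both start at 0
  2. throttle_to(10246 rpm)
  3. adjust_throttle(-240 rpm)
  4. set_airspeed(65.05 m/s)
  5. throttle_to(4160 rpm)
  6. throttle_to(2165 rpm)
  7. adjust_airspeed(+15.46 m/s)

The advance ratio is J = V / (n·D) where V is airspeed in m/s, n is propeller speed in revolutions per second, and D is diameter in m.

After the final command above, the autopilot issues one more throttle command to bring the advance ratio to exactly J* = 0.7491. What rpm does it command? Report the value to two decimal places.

set_propeller: D = 2.5 m, P = 1.438 m (p = P/D = 0.575200); state ← (V=0, rpm=0)
throttle_to(10246): rpm ← 10246
adjust_throttle(-240): rpm ← 10246 -240 = 10006
set_airspeed(65.05): V ← 65.05 m/s
throttle_to(4160): rpm ← 4160
throttle_to(2165): rpm ← 2165
adjust_airspeed(+15.46): V ← 65.05 +15.46 = 80.51 m/s
final state: V = 80.51 m/s, rpm = 2165 → n = rpm/60 = 36.083333 rev/s
target J* = 0.7491; solve J* = V/(n·D) for n: n = V/(J*·D) = 80.51/(0.7491 × 2.5) = 42.990255 rev/s
rpm = 60·n = 2579.415298

rpm = 2579.42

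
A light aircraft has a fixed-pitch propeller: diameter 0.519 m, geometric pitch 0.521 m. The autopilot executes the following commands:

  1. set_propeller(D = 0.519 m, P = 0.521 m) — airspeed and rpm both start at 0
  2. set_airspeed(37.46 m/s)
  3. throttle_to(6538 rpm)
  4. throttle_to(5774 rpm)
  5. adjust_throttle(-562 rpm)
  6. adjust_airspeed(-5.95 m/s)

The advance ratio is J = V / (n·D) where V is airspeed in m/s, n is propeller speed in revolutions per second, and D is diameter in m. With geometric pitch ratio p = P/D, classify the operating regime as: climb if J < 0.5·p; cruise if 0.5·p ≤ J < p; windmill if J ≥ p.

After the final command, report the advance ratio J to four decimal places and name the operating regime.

set_propeller: D = 0.519 m, P = 0.521 m (p = P/D = 1.003854); state ← (V=0, rpm=0)
set_airspeed(37.46): V ← 37.46 m/s
throttle_to(6538): rpm ← 6538
throttle_to(5774): rpm ← 5774
adjust_throttle(-562): rpm ← 5774 -562 = 5212
adjust_airspeed(-5.95): V ← 37.46 -5.95 = 31.51 m/s
final state: V = 31.51 m/s, rpm = 5212 → n = rpm/60 = 86.866667 rev/s
J = V / (n·D) = 31.51 / (86.866667 × 0.519) = 0.698921
regime bands: climb J<0.5019 | cruise [0.5019, 1.0039) | windmill J≥1.0039
J = 0.6989 → cruise

J = 0.6989, regime = cruise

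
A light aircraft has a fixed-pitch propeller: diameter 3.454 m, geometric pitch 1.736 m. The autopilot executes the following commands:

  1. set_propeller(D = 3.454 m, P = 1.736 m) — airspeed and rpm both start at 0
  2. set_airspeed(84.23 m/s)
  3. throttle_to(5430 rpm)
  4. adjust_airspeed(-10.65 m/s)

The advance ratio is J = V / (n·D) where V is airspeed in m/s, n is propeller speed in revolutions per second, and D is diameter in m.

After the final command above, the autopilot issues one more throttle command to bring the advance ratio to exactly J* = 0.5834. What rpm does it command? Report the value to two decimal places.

set_propeller: D = 3.454 m, P = 1.736 m (p = P/D = 0.502606); state ← (V=0, rpm=0)
set_airspeed(84.23): V ← 84.23 m/s
throttle_to(5430): rpm ← 5430
adjust_airspeed(-10.65): V ← 84.23 -10.65 = 73.58 m/s
final state: V = 73.58 m/s, rpm = 5430 → n = rpm/60 = 90.500000 rev/s
target J* = 0.5834; solve J* = V/(n·D) for n: n = V/(J*·D) = 73.58/(0.5834 × 3.454) = 36.514976 rev/s
rpm = 60·n = 2190.898590

rpm = 2190.90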